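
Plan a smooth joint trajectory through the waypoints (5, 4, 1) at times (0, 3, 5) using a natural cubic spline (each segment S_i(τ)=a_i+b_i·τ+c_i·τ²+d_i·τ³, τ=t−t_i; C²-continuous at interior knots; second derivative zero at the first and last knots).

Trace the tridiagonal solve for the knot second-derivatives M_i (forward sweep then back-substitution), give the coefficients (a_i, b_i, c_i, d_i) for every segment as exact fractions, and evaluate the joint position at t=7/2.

Δ: Δ0=-1/3, Δ1=-3/2
row 1: diag=10, rhs=-7; c'=1/5, d'=-7/10
back: M1=-7/10
M: M0=0, M1=-7/10, M2=0
seg 0: a=5, c=M0/2=0, d=(M1−M0)/(6·3)=-7/180, b=Δ0−h0·(2M0+M1)/6=1/60
seg 1: a=4, c=M1/2=-7/20, d=(M2−M1)/(6·2)=7/120, b=Δ1−h1·(2M1+M2)/6=-31/30
t_q=7/2 → seg 1, τ=1/2; S=4+-31/30·τ+-7/20·τ²+7/120·τ³=1089/320

  seg 0: a=5 b=1/60 c=0 d=-7/180
  seg 1: a=4 b=-31/30 c=-7/20 d=7/120
S(7/2) = 1089/320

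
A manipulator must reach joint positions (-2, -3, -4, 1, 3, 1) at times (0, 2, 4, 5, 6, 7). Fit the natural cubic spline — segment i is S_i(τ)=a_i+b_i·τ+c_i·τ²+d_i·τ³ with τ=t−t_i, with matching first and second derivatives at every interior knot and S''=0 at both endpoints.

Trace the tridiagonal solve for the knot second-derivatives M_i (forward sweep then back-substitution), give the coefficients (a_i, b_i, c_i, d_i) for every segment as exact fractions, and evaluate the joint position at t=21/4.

Δ: Δ0=-1/2, Δ1=-1/2, Δ2=5, Δ3=2, Δ4=-2
row 1: diag=8, rhs=0; c'=1/4, d'=0
row 2: denom=6−2·1/4=11/2; d'=(33−2·0)/(11/2)=6
row 3: denom=4−1·2/11=42/11; d'=(-18−1·6)/(42/11)=-44/7
row 4: denom=4−1·11/42=157/42; d'=(-24−1·-44/7)/(157/42)=-744/157
back: M4=-744/157
back: M3=-44/7−11/42·-744/157=-792/157
back: M2=6−2/11·-792/157=1086/157
back: M1=0−1/4·1086/157=-543/314
M: M0=0, M1=-543/314, M2=1086/157, M3=-792/157, M4=-744/157, M5=0
seg 0: a=-2, c=M0/2=0, d=(M1−M0)/(6·2)=-181/1256, b=Δ0−h0·(2M0+M1)/6=12/157
seg 1: a=-3, c=M1/2=-543/628, d=(M2−M1)/(6·2)=905/1256, b=Δ1−h1·(2M1+M2)/6=-519/314
seg 2: a=-4, c=M2/2=543/157, d=(M3−M2)/(6·1)=-313/157, b=Δ2−h2·(2M2+M3)/6=555/157
seg 3: a=1, c=M3/2=-396/157, d=(M4−M3)/(6·1)=8/157, b=Δ3−h3·(2M3+M4)/6=702/157
seg 4: a=3, c=M4/2=-372/157, d=(M5−M4)/(6·1)=124/157, b=Δ4−h4·(2M4+M5)/6=-66/157
t_q=21/4 → seg 3, τ=1/4; S=1+702/157·τ+-396/157·τ²+8/157·τ³=2463/1256

  seg 0: a=-2 b=12/157 c=0 d=-181/1256
  seg 1: a=-3 b=-519/314 c=-543/628 d=905/1256
  seg 2: a=-4 b=555/157 c=543/157 d=-313/157
  seg 3: a=1 b=702/157 c=-396/157 d=8/157
  seg 4: a=3 b=-66/157 c=-372/157 d=124/157
S(21/4) = 2463/1256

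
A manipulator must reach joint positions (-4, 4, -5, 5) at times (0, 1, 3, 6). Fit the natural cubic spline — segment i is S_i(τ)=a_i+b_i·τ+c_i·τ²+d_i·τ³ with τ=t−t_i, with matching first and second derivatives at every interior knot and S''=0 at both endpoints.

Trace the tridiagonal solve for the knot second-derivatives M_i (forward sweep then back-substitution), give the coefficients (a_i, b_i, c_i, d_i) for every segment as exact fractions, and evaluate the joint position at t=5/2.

Δ: Δ0=8, Δ1=-9/2, Δ2=10/3
row 1: diag=6, rhs=-75; c'=1/3, d'=-25/2
row 2: denom=10−2·1/3=28/3; d'=(47−2·-25/2)/(28/3)=54/7
back: M2=54/7
back: M1=-25/2−1/3·54/7=-211/14
M: M0=0, M1=-211/14, M2=54/7, M3=0
seg 0: a=-4, c=M0/2=0, d=(M1−M0)/(6·1)=-211/84, b=Δ0−h0·(2M0+M1)/6=883/84
seg 1: a=4, c=M1/2=-211/28, d=(M2−M1)/(6·2)=319/168, b=Δ1−h1·(2M1+M2)/6=125/42
seg 2: a=-5, c=M2/2=27/7, d=(M3−M2)/(6·3)=-3/7, b=Δ2−h2·(2M2+M3)/6=-92/21
t_q=5/2 → seg 1, τ=3/2; S=4+125/42·τ+-211/28·τ²+319/168·τ³=-933/448

  seg 0: a=-4 b=883/84 c=0 d=-211/84
  seg 1: a=4 b=125/42 c=-211/28 d=319/168
  seg 2: a=-5 b=-92/21 c=27/7 d=-3/7
S(5/2) = -933/448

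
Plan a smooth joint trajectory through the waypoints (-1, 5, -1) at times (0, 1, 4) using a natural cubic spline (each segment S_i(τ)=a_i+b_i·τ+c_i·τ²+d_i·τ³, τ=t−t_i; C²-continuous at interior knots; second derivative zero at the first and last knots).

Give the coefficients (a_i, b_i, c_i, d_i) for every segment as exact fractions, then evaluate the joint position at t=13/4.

Δ: Δ0=6, Δ1=-2
row 1: diag=8, rhs=-48; c'=3/8, d'=-6
back: M1=-6
M: M0=0, M1=-6, M2=0
seg 0: a=-1, c=M0/2=0, d=(M1−M0)/(6·1)=-1, b=Δ0−h0·(2M0+M1)/6=7
seg 1: a=5, c=M1/2=-3, d=(M2−M1)/(6·3)=1/3, b=Δ1−h1·(2M1+M2)/6=4
t_q=13/4 → seg 1, τ=9/4; S=5+4·τ+-3·τ²+1/3·τ³=167/64

  seg 0: a=-1 b=7 c=0 d=-1
  seg 1: a=5 b=4 c=-3 d=1/3
S(13/4) = 167/64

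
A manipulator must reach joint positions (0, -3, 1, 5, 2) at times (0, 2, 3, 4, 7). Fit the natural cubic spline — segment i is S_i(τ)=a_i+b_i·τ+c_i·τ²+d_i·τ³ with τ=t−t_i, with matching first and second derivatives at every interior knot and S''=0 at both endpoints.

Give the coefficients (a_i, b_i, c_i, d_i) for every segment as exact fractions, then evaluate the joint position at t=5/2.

  seg 0: a=0 b=-299/89 c=0 d=331/712
  seg 1: a=-3 b=395/178 c=993/356 d=-359/356
  seg 2: a=1 b=1699/356 c=-21/89 d=-191/356
  seg 3: a=5 b=479/178 c=-657/356 d=73/356
S(5/2) = -3757/2848

Δ: Δ0=-3/2, Δ1=4, Δ2=4, Δ3=-1
row 1: diag=6, rhs=33; c'=1/6, d'=11/2
row 2: denom=4−1·1/6=23/6; d'=(0−1·11/2)/(23/6)=-33/23
row 3: denom=8−1·6/23=178/23; d'=(-30−1·-33/23)/(178/23)=-657/178
back: M3=-657/178
back: M2=-33/23−6/23·-657/178=-42/89
back: M1=11/2−1/6·-42/89=993/178
M: M0=0, M1=993/178, M2=-42/89, M3=-657/178, M4=0
seg 0: a=0, c=M0/2=0, d=(M1−M0)/(6·2)=331/712, b=Δ0−h0·(2M0+M1)/6=-299/89
seg 1: a=-3, c=M1/2=993/356, d=(M2−M1)/(6·1)=-359/356, b=Δ1−h1·(2M1+M2)/6=395/178
seg 2: a=1, c=M2/2=-21/89, d=(M3−M2)/(6·1)=-191/356, b=Δ2−h2·(2M2+M3)/6=1699/356
seg 3: a=5, c=M3/2=-657/356, d=(M4−M3)/(6·3)=73/356, b=Δ3−h3·(2M3+M4)/6=479/178
t_q=5/2 → seg 1, τ=1/2; S=-3+395/178·τ+993/356·τ²+-359/356·τ³=-3757/2848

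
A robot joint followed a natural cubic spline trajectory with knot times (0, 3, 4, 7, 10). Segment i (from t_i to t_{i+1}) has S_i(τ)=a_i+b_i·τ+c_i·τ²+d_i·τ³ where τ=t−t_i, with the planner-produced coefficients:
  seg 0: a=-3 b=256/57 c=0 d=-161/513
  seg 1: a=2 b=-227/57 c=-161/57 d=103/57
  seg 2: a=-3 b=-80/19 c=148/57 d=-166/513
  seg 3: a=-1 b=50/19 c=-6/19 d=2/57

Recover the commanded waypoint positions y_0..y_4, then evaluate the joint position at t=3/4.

y_0 = S_0(0) = a_0 = -3
y_1 = S_1(0) = a_1 = 2
y_2 = S_2(0) = a_2 = -3
y_3 = S_3(0) = a_3 = -1
y_4 = S_3(3) = 5
t_q=3/4 is in segment 0 (τ=3/4); S_0(τ)=287/1216

y_0=-3 y_1=2 y_2=-3 y_3=-1 y_4=5
S(3/4) = 287/1216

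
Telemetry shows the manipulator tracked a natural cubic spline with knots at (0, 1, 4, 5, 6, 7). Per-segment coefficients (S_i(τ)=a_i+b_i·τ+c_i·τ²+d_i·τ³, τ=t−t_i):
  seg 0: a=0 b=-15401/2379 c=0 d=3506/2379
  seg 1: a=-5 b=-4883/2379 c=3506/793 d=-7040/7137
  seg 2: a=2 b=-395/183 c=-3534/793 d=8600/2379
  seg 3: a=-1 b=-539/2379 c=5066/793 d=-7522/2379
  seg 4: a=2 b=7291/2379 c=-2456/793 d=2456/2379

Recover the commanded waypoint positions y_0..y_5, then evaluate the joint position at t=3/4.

y_0 = S_0(0) = a_0 = 0
y_1 = S_1(0) = a_1 = -5
y_2 = S_2(0) = a_2 = 2
y_3 = S_3(0) = a_3 = -1
y_4 = S_4(0) = a_4 = 2
y_5 = S_4(1) = 3
t_q=3/4 is in segment 0 (τ=3/4); S_0(τ)=-107431/25376

y_0=0 y_1=-5 y_2=2 y_3=-1 y_4=2 y_5=3
S(3/4) = -107431/25376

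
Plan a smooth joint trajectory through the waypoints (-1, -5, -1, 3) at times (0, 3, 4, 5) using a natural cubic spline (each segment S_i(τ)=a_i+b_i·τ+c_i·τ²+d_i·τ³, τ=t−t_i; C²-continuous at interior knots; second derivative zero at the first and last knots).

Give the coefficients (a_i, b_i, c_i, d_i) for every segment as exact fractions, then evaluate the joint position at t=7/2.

Δ: Δ0=-4/3, Δ1=4, Δ2=4
row 1: diag=8, rhs=32; c'=1/8, d'=4
row 2: denom=4−1·1/8=31/8; d'=(0−1·4)/(31/8)=-32/31
back: M2=-32/31
back: M1=4−1/8·-32/31=128/31
M: M0=0, M1=128/31, M2=-32/31, M3=0
seg 0: a=-1, c=M0/2=0, d=(M1−M0)/(6·3)=64/279, b=Δ0−h0·(2M0+M1)/6=-316/93
seg 1: a=-5, c=M1/2=64/31, d=(M2−M1)/(6·1)=-80/93, b=Δ1−h1·(2M1+M2)/6=260/93
seg 2: a=-1, c=M2/2=-16/31, d=(M3−M2)/(6·1)=16/93, b=Δ2−h2·(2M2+M3)/6=404/93
t_q=7/2 → seg 1, τ=1/2; S=-5+260/93·τ+64/31·τ²+-80/93·τ³=-99/31

  seg 0: a=-1 b=-316/93 c=0 d=64/279
  seg 1: a=-5 b=260/93 c=64/31 d=-80/93
  seg 2: a=-1 b=404/93 c=-16/31 d=16/93
S(7/2) = -99/31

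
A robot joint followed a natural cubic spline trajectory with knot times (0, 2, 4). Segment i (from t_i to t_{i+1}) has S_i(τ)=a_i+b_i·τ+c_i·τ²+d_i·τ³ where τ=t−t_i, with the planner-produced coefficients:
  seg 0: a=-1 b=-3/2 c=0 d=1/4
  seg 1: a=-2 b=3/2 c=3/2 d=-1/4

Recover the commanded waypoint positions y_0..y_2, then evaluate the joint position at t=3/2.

y_0 = S_0(0) = a_0 = -1
y_1 = S_1(0) = a_1 = -2
y_2 = S_1(2) = 5
t_q=3/2 is in segment 0 (τ=3/2); S_0(τ)=-77/32

y_0=-1 y_1=-2 y_2=5
S(3/2) = -77/32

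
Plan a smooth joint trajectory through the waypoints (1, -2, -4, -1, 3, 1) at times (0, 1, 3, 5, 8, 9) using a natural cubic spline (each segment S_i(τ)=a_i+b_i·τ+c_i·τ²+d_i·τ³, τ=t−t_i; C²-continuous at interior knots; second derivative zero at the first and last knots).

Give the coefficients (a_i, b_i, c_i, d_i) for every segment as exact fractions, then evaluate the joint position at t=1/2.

Δ: Δ0=-3, Δ1=-1, Δ2=3/2, Δ3=4/3, Δ4=-2
row 1: diag=6, rhs=12; c'=1/3, d'=2
row 2: denom=8−2·1/3=22/3; d'=(15−2·2)/(22/3)=3/2
row 3: denom=10−2·3/11=104/11; d'=(-1−2·3/2)/(104/11)=-11/26
row 4: denom=8−3·33/104=733/104; d'=(-20−3·-11/26)/(733/104)=-1948/733
back: M4=-1948/733
back: M3=-11/26−33/104·-1948/733=308/733
back: M2=3/2−3/11·308/733=2031/1466
back: M1=2−1/3·2031/1466=2255/1466
M: M0=0, M1=2255/1466, M2=2031/1466, M3=308/733, M4=-1948/733, M5=0
seg 0: a=1, c=M0/2=0, d=(M1−M0)/(6·1)=2255/8796, b=Δ0−h0·(2M0+M1)/6=-28643/8796
seg 1: a=-2, c=M1/2=2255/2932, d=(M2−M1)/(6·2)=-28/2199, b=Δ1−h1·(2M1+M2)/6=-10939/4398
seg 2: a=-4, c=M2/2=2031/2932, d=(M3−M2)/(6·2)=-1415/17592, b=Δ2−h2·(2M2+M3)/6=1919/4398
seg 3: a=-1, c=M3/2=154/733, d=(M4−M3)/(6·3)=-376/2199, b=Δ3−h3·(2M3+M4)/6=4930/2199
seg 4: a=3, c=M4/2=-974/733, d=(M5−M4)/(6·1)=974/2199, b=Δ4−h4·(2M4+M5)/6=-2450/2199
t_q=1/2 → seg 0, τ=1/2; S=1+-28643/8796·τ+0·τ²+2255/8796·τ³=-13983/23456

  seg 0: a=1 b=-28643/8796 c=0 d=2255/8796
  seg 1: a=-2 b=-10939/4398 c=2255/2932 d=-28/2199
  seg 2: a=-4 b=1919/4398 c=2031/2932 d=-1415/17592
  seg 3: a=-1 b=4930/2199 c=154/733 d=-376/2199
  seg 4: a=3 b=-2450/2199 c=-974/733 d=974/2199
S(1/2) = -13983/23456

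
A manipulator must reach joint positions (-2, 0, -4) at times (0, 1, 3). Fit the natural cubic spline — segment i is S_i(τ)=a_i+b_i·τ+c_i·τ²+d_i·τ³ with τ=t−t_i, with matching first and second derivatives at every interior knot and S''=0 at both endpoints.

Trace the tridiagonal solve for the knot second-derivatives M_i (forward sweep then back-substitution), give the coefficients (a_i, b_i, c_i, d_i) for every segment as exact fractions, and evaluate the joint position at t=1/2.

  seg 0: a=-2 b=8/3 c=0 d=-2/3
  seg 1: a=0 b=2/3 c=-2 d=1/3
S(1/2) = -3/4

Δ: Δ0=2, Δ1=-2
row 1: diag=6, rhs=-24; c'=1/3, d'=-4
back: M1=-4
M: M0=0, M1=-4, M2=0
seg 0: a=-2, c=M0/2=0, d=(M1−M0)/(6·1)=-2/3, b=Δ0−h0·(2M0+M1)/6=8/3
seg 1: a=0, c=M1/2=-2, d=(M2−M1)/(6·2)=1/3, b=Δ1−h1·(2M1+M2)/6=2/3
t_q=1/2 → seg 0, τ=1/2; S=-2+8/3·τ+0·τ²+-2/3·τ³=-3/4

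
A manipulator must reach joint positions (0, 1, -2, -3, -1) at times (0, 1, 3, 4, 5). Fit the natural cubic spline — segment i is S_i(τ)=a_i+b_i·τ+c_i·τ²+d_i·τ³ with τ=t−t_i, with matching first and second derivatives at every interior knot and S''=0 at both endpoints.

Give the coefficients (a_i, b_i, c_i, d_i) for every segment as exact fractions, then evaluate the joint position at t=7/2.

Δ: Δ0=1, Δ1=-3/2, Δ2=-1, Δ3=2
row 1: diag=6, rhs=-15; c'=1/3, d'=-5/2
row 2: denom=6−2·1/3=16/3; d'=(3−2·-5/2)/(16/3)=3/2
row 3: denom=4−1·3/16=61/16; d'=(18−1·3/2)/(61/16)=264/61
back: M3=264/61
back: M2=3/2−3/16·264/61=42/61
back: M1=-5/2−1/3·42/61=-333/122
M: M0=0, M1=-333/122, M2=42/61, M3=264/61, M4=0
seg 0: a=0, c=M0/2=0, d=(M1−M0)/(6·1)=-111/244, b=Δ0−h0·(2M0+M1)/6=355/244
seg 1: a=1, c=M1/2=-333/244, d=(M2−M1)/(6·2)=139/488, b=Δ1−h1·(2M1+M2)/6=11/122
seg 2: a=-2, c=M2/2=21/61, d=(M3−M2)/(6·1)=37/61, b=Δ2−h2·(2M2+M3)/6=-119/61
seg 3: a=-3, c=M3/2=132/61, d=(M4−M3)/(6·1)=-44/61, b=Δ3−h3·(2M3+M4)/6=34/61
t_q=7/2 → seg 2, τ=1/2; S=-2+-119/61·τ+21/61·τ²+37/61·τ³=-1373/488

  seg 0: a=0 b=355/244 c=0 d=-111/244
  seg 1: a=1 b=11/122 c=-333/244 d=139/488
  seg 2: a=-2 b=-119/61 c=21/61 d=37/61
  seg 3: a=-3 b=34/61 c=132/61 d=-44/61
S(7/2) = -1373/488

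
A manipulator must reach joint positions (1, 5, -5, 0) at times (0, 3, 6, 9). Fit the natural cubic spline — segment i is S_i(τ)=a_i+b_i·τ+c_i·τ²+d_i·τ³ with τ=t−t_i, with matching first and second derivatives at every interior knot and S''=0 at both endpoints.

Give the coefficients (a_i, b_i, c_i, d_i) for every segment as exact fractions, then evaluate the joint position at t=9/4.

  seg 0: a=1 b=131/45 c=0 d=-71/405
  seg 1: a=5 b=-82/45 c=-71/45 d=29/81
  seg 2: a=-5 b=-73/45 c=74/45 d=-74/405
S(9/4) = 1777/320

Δ: Δ0=4/3, Δ1=-10/3, Δ2=5/3
row 1: diag=12, rhs=-28; c'=1/4, d'=-7/3
row 2: denom=12−3·1/4=45/4; d'=(30−3·-7/3)/(45/4)=148/45
back: M2=148/45
back: M1=-7/3−1/4·148/45=-142/45
M: M0=0, M1=-142/45, M2=148/45, M3=0
seg 0: a=1, c=M0/2=0, d=(M1−M0)/(6·3)=-71/405, b=Δ0−h0·(2M0+M1)/6=131/45
seg 1: a=5, c=M1/2=-71/45, d=(M2−M1)/(6·3)=29/81, b=Δ1−h1·(2M1+M2)/6=-82/45
seg 2: a=-5, c=M2/2=74/45, d=(M3−M2)/(6·3)=-74/405, b=Δ2−h2·(2M2+M3)/6=-73/45
t_q=9/4 → seg 0, τ=9/4; S=1+131/45·τ+0·τ²+-71/405·τ³=1777/320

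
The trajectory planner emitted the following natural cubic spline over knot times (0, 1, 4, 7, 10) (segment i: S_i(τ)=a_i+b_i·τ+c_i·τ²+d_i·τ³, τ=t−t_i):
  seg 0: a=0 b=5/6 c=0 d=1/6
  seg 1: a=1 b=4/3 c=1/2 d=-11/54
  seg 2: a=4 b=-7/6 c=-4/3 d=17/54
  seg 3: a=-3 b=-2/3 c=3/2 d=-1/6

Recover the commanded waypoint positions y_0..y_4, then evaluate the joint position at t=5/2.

y_0 = S_0(0) = a_0 = 0
y_1 = S_1(0) = a_1 = 1
y_2 = S_2(0) = a_2 = 4
y_3 = S_3(0) = a_3 = -3
y_4 = S_3(3) = 4
t_q=5/2 is in segment 1 (τ=3/2); S_1(τ)=55/16

y_0=0 y_1=1 y_2=4 y_3=-3 y_4=4
S(5/2) = 55/16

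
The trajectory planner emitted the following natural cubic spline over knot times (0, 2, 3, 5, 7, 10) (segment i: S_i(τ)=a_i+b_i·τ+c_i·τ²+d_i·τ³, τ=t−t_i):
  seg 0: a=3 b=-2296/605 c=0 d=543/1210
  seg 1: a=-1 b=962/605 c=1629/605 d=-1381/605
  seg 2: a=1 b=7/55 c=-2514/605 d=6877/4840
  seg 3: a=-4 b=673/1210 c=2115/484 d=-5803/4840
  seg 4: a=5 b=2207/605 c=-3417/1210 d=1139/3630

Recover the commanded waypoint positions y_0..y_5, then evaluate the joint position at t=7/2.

y_0=3 y_1=-1 y_2=1 y_3=-4 y_4=5 y_5=-1
S(7/2) = 7837/38720

y_0 = S_0(0) = a_0 = 3
y_1 = S_1(0) = a_1 = -1
y_2 = S_2(0) = a_2 = 1
y_3 = S_3(0) = a_3 = -4
y_4 = S_4(0) = a_4 = 5
y_5 = S_4(3) = -1
t_q=7/2 is in segment 2 (τ=1/2); S_2(τ)=7837/38720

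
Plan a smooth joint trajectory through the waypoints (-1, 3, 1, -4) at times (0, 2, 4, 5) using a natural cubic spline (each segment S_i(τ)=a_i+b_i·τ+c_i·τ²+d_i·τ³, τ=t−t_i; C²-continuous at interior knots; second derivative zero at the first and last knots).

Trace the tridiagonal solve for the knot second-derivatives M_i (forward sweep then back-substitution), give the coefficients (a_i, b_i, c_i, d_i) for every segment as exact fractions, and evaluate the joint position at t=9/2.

  seg 0: a=-1 b=27/11 c=0 d=-5/44
  seg 1: a=3 b=12/11 c=-15/22 d=-2/11
  seg 2: a=1 b=-42/11 c=-39/22 d=13/22
S(9/2) = -225/176

Δ: Δ0=2, Δ1=-1, Δ2=-5
row 1: diag=8, rhs=-18; c'=1/4, d'=-9/4
row 2: denom=6−2·1/4=11/2; d'=(-24−2·-9/4)/(11/2)=-39/11
back: M2=-39/11
back: M1=-9/4−1/4·-39/11=-15/11
M: M0=0, M1=-15/11, M2=-39/11, M3=0
seg 0: a=-1, c=M0/2=0, d=(M1−M0)/(6·2)=-5/44, b=Δ0−h0·(2M0+M1)/6=27/11
seg 1: a=3, c=M1/2=-15/22, d=(M2−M1)/(6·2)=-2/11, b=Δ1−h1·(2M1+M2)/6=12/11
seg 2: a=1, c=M2/2=-39/22, d=(M3−M2)/(6·1)=13/22, b=Δ2−h2·(2M2+M3)/6=-42/11
t_q=9/2 → seg 2, τ=1/2; S=1+-42/11·τ+-39/22·τ²+13/22·τ³=-225/176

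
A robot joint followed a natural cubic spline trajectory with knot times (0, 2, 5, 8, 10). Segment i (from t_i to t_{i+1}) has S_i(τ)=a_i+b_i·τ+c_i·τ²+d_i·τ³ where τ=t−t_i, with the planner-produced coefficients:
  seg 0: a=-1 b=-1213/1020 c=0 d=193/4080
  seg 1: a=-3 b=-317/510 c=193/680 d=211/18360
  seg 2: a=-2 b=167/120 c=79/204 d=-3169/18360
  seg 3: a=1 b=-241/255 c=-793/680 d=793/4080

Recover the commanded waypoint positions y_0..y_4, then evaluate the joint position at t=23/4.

y_0=-1 y_1=-3 y_2=-2 y_3=1 y_4=-4
S(23/4) = -7061/8704

y_0 = S_0(0) = a_0 = -1
y_1 = S_1(0) = a_1 = -3
y_2 = S_2(0) = a_2 = -2
y_3 = S_3(0) = a_3 = 1
y_4 = S_3(2) = -4
t_q=23/4 is in segment 2 (τ=3/4); S_2(τ)=-7061/8704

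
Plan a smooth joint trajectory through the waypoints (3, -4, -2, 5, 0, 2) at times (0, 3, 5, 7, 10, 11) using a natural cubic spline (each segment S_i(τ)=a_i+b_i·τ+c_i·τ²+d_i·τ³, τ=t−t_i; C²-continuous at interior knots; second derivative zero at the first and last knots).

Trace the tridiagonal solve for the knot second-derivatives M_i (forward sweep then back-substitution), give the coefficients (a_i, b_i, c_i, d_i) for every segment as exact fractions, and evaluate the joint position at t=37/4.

  seg 0: a=3 b=-15511/5076 c=0 d=3667/45684
  seg 1: a=-4 b=-2255/2538 c=3667/5076 d=563/5076
  seg 2: a=-2 b=2819/846 c=7045/5076 d=-6619/10152
  seg 3: a=5 b=1345/1269 c=-3203/1269 d=6149/11421
  seg 4: a=0 b=574/1269 c=982/423 d=-982/1269
S(37/4) = 6673/9024

Δ: Δ0=-7/3, Δ1=1, Δ2=7/2, Δ3=-5/3, Δ4=2
row 1: diag=10, rhs=20; c'=1/5, d'=2
row 2: denom=8−2·1/5=38/5; d'=(15−2·2)/(38/5)=55/38
row 3: denom=10−2·5/19=180/19; d'=(-31−2·55/38)/(180/19)=-161/45
row 4: denom=8−3·19/60=141/20; d'=(22−3·-161/45)/(141/20)=1964/423
back: M4=1964/423
back: M3=-161/45−19/60·1964/423=-6406/1269
back: M2=55/38−5/19·-6406/1269=7045/2538
back: M1=2−1/5·7045/2538=3667/2538
M: M0=0, M1=3667/2538, M2=7045/2538, M3=-6406/1269, M4=1964/423, M5=0
seg 0: a=3, c=M0/2=0, d=(M1−M0)/(6·3)=3667/45684, b=Δ0−h0·(2M0+M1)/6=-15511/5076
seg 1: a=-4, c=M1/2=3667/5076, d=(M2−M1)/(6·2)=563/5076, b=Δ1−h1·(2M1+M2)/6=-2255/2538
seg 2: a=-2, c=M2/2=7045/5076, d=(M3−M2)/(6·2)=-6619/10152, b=Δ2−h2·(2M2+M3)/6=2819/846
seg 3: a=5, c=M3/2=-3203/1269, d=(M4−M3)/(6·3)=6149/11421, b=Δ3−h3·(2M3+M4)/6=1345/1269
seg 4: a=0, c=M4/2=982/423, d=(M5−M4)/(6·1)=-982/1269, b=Δ4−h4·(2M4+M5)/6=574/1269
t_q=37/4 → seg 3, τ=9/4; S=5+1345/1269·τ+-3203/1269·τ²+6149/11421·τ³=6673/9024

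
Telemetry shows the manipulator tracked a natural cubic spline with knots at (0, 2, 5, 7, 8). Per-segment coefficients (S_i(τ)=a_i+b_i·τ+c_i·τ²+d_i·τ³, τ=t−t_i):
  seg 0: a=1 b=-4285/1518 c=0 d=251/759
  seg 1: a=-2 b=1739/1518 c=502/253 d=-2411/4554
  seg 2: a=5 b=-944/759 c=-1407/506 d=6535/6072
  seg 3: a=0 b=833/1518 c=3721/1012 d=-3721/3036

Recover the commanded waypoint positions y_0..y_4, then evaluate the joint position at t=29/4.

y_0=1 y_1=-2 y_2=5 y_3=0 y_4=3
S(29/4) = 22529/64768

y_0 = S_0(0) = a_0 = 1
y_1 = S_1(0) = a_1 = -2
y_2 = S_2(0) = a_2 = 5
y_3 = S_3(0) = a_3 = 0
y_4 = S_3(1) = 3
t_q=29/4 is in segment 3 (τ=1/4); S_3(τ)=22529/64768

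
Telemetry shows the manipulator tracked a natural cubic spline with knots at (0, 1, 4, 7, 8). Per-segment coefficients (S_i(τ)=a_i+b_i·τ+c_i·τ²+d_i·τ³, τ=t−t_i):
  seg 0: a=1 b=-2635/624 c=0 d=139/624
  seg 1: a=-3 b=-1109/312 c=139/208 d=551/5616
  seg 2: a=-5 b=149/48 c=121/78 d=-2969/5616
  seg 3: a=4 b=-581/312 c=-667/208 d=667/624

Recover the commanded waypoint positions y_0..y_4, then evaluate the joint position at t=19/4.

y_0 = S_0(0) = a_0 = 1
y_1 = S_1(0) = a_1 = -3
y_2 = S_2(0) = a_2 = -5
y_3 = S_3(0) = a_3 = 4
y_4 = S_3(1) = 0
t_q=19/4 is in segment 2 (τ=3/4); S_2(τ)=-26921/13312

y_0=1 y_1=-3 y_2=-5 y_3=4 y_4=0
S(19/4) = -26921/13312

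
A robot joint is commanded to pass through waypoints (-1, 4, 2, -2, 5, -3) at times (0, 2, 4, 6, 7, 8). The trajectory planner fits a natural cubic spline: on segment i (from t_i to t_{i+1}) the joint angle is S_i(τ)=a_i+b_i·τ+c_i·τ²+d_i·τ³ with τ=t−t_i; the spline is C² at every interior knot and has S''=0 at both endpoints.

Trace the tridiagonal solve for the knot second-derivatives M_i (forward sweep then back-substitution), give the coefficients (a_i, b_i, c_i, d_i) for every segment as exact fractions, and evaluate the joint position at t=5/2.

  seg 0: a=-1 b=1903/626 c=0 d=-169/1252
  seg 1: a=4 b=889/626 c=-507/626 d=-501/2504
  seg 2: a=2 b=-1321/313 c=-2517/1252 d=3907/2504
  seg 3: a=-2 b=4045/626 c=2301/313 d=-4265/626
  seg 4: a=5 b=227/313 c=-8193/626 d=2731/626
S(5/2) = 89795/20032

Δ: Δ0=5/2, Δ1=-1, Δ2=-2, Δ3=7, Δ4=-8
row 1: diag=8, rhs=-21; c'=1/4, d'=-21/8
row 2: denom=8−2·1/4=15/2; d'=(-6−2·-21/8)/(15/2)=-1/10
row 3: denom=6−2·4/15=82/15; d'=(54−2·-1/10)/(82/15)=813/82
row 4: denom=4−1·15/82=313/82; d'=(-90−1·813/82)/(313/82)=-8193/313
back: M4=-8193/313
back: M3=813/82−15/82·-8193/313=4602/313
back: M2=-1/10−4/15·4602/313=-2517/626
back: M1=-21/8−1/4·-2517/626=-507/313
M: M0=0, M1=-507/313, M2=-2517/626, M3=4602/313, M4=-8193/313, M5=0
seg 0: a=-1, c=M0/2=0, d=(M1−M0)/(6·2)=-169/1252, b=Δ0−h0·(2M0+M1)/6=1903/626
seg 1: a=4, c=M1/2=-507/626, d=(M2−M1)/(6·2)=-501/2504, b=Δ1−h1·(2M1+M2)/6=889/626
seg 2: a=2, c=M2/2=-2517/1252, d=(M3−M2)/(6·2)=3907/2504, b=Δ2−h2·(2M2+M3)/6=-1321/313
seg 3: a=-2, c=M3/2=2301/313, d=(M4−M3)/(6·1)=-4265/626, b=Δ3−h3·(2M3+M4)/6=4045/626
seg 4: a=5, c=M4/2=-8193/626, d=(M5−M4)/(6·1)=2731/626, b=Δ4−h4·(2M4+M5)/6=227/313
t_q=5/2 → seg 1, τ=1/2; S=4+889/626·τ+-507/626·τ²+-501/2504·τ³=89795/20032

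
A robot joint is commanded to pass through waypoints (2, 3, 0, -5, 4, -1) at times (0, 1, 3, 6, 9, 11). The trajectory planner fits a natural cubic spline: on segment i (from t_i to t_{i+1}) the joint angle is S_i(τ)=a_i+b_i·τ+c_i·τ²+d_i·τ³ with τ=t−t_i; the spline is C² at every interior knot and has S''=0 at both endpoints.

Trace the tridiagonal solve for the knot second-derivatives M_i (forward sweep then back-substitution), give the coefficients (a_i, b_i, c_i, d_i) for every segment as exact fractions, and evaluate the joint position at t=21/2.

Δ: Δ0=1, Δ1=-3/2, Δ2=-5/3, Δ3=3, Δ4=-5/2
row 1: diag=6, rhs=-15; c'=1/3, d'=-5/2
row 2: denom=10−2·1/3=28/3; d'=(-1−2·-5/2)/(28/3)=3/7
row 3: denom=12−3·9/28=309/28; d'=(28−3·3/7)/(309/28)=748/309
row 4: denom=10−3·28/103=946/103; d'=(-33−3·748/309)/(946/103)=-377/86
back: M4=-377/86
back: M3=748/309−28/103·-377/86=466/129
back: M2=3/7−9/28·466/129=-63/86
back: M1=-5/2−1/3·-63/86=-97/43
M: M0=0, M1=-97/43, M2=-63/86, M3=466/129, M4=-377/86, M5=0
seg 0: a=2, c=M0/2=0, d=(M1−M0)/(6·1)=-97/258, b=Δ0−h0·(2M0+M1)/6=355/258
seg 1: a=3, c=M1/2=-97/86, d=(M2−M1)/(6·2)=131/1032, b=Δ1−h1·(2M1+M2)/6=32/129
seg 2: a=0, c=M2/2=-63/172, d=(M3−M2)/(6·3)=1121/4644, b=Δ2−h2·(2M2+M3)/6=-707/258
seg 3: a=-5, c=M3/2=233/129, d=(M4−M3)/(6·3)=-2063/4644, b=Δ3−h3·(2M3+M4)/6=815/516
seg 4: a=4, c=M4/2=-377/172, d=(M5−M4)/(6·2)=377/1032, b=Δ4−h4·(2M4+M5)/6=109/258
t_q=21/2 → seg 4, τ=3/2; S=4+109/258·τ+-377/172·τ²+377/1032·τ³=2573/2752

  seg 0: a=2 b=355/258 c=0 d=-97/258
  seg 1: a=3 b=32/129 c=-97/86 d=131/1032
  seg 2: a=0 b=-707/258 c=-63/172 d=1121/4644
  seg 3: a=-5 b=815/516 c=233/129 d=-2063/4644
  seg 4: a=4 b=109/258 c=-377/172 d=377/1032
S(21/2) = 2573/2752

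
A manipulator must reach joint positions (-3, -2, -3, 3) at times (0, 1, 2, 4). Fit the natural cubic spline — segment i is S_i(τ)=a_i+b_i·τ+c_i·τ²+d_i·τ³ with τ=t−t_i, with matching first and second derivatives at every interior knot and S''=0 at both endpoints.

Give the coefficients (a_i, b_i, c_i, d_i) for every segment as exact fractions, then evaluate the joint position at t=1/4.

  seg 0: a=-3 b=39/23 c=0 d=-16/23
  seg 1: a=-2 b=-9/23 c=-48/23 d=34/23
  seg 2: a=-3 b=-3/23 c=54/23 d=-9/23
S(1/4) = -119/46

Δ: Δ0=1, Δ1=-1, Δ2=3
row 1: diag=4, rhs=-12; c'=1/4, d'=-3
row 2: denom=6−1·1/4=23/4; d'=(24−1·-3)/(23/4)=108/23
back: M2=108/23
back: M1=-3−1/4·108/23=-96/23
M: M0=0, M1=-96/23, M2=108/23, M3=0
seg 0: a=-3, c=M0/2=0, d=(M1−M0)/(6·1)=-16/23, b=Δ0−h0·(2M0+M1)/6=39/23
seg 1: a=-2, c=M1/2=-48/23, d=(M2−M1)/(6·1)=34/23, b=Δ1−h1·(2M1+M2)/6=-9/23
seg 2: a=-3, c=M2/2=54/23, d=(M3−M2)/(6·2)=-9/23, b=Δ2−h2·(2M2+M3)/6=-3/23
t_q=1/4 → seg 0, τ=1/4; S=-3+39/23·τ+0·τ²+-16/23·τ³=-119/46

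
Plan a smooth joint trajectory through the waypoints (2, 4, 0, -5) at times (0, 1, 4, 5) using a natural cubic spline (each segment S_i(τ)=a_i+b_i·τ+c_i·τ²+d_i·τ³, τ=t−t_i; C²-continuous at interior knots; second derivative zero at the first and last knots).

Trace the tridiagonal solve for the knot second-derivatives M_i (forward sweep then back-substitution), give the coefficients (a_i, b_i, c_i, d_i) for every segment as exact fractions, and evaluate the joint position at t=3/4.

  seg 0: a=2 b=377/165 c=0 d=-47/165
  seg 1: a=4 b=236/165 c=-47/55 d=-1/45
  seg 2: a=0 b=-709/165 c=-58/55 d=58/165
S(3/4) = 12649/3520

Δ: Δ0=2, Δ1=-4/3, Δ2=-5
row 1: diag=8, rhs=-20; c'=3/8, d'=-5/2
row 2: denom=8−3·3/8=55/8; d'=(-22−3·-5/2)/(55/8)=-116/55
back: M2=-116/55
back: M1=-5/2−3/8·-116/55=-94/55
M: M0=0, M1=-94/55, M2=-116/55, M3=0
seg 0: a=2, c=M0/2=0, d=(M1−M0)/(6·1)=-47/165, b=Δ0−h0·(2M0+M1)/6=377/165
seg 1: a=4, c=M1/2=-47/55, d=(M2−M1)/(6·3)=-1/45, b=Δ1−h1·(2M1+M2)/6=236/165
seg 2: a=0, c=M2/2=-58/55, d=(M3−M2)/(6·1)=58/165, b=Δ2−h2·(2M2+M3)/6=-709/165
t_q=3/4 → seg 0, τ=3/4; S=2+377/165·τ+0·τ²+-47/165·τ³=12649/3520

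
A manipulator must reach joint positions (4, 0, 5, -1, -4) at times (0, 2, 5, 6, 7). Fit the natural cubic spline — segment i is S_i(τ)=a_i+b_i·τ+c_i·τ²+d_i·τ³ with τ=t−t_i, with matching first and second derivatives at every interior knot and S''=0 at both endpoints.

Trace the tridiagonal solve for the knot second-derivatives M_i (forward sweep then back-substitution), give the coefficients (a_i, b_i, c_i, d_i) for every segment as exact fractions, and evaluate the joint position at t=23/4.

Δ: Δ0=-2, Δ1=5/3, Δ2=-6, Δ3=-3
row 1: diag=10, rhs=22; c'=3/10, d'=11/5
row 2: denom=8−3·3/10=71/10; d'=(-46−3·11/5)/(71/10)=-526/71
row 3: denom=4−1·10/71=274/71; d'=(18−1·-526/71)/(274/71)=902/137
back: M3=902/137
back: M2=-526/71−10/71·902/137=-1142/137
back: M1=11/5−3/10·-1142/137=644/137
M: M0=0, M1=644/137, M2=-1142/137, M3=902/137, M4=0
seg 0: a=4, c=M0/2=0, d=(M1−M0)/(6·2)=161/411, b=Δ0−h0·(2M0+M1)/6=-1466/411
seg 1: a=0, c=M1/2=322/137, d=(M2−M1)/(6·3)=-893/1233, b=Δ1−h1·(2M1+M2)/6=466/411
seg 2: a=5, c=M2/2=-571/137, d=(M3−M2)/(6·1)=1022/411, b=Δ2−h2·(2M2+M3)/6=-1775/411
seg 3: a=-1, c=M3/2=451/137, d=(M4−M3)/(6·1)=-451/411, b=Δ3−h3·(2M3+M4)/6=-2135/411
t_q=23/4 → seg 2, τ=3/4; S=5+-1775/411·τ+-571/137·τ²+1022/411·τ³=2041/4384

  seg 0: a=4 b=-1466/411 c=0 d=161/411
  seg 1: a=0 b=466/411 c=322/137 d=-893/1233
  seg 2: a=5 b=-1775/411 c=-571/137 d=1022/411
  seg 3: a=-1 b=-2135/411 c=451/137 d=-451/411
S(23/4) = 2041/4384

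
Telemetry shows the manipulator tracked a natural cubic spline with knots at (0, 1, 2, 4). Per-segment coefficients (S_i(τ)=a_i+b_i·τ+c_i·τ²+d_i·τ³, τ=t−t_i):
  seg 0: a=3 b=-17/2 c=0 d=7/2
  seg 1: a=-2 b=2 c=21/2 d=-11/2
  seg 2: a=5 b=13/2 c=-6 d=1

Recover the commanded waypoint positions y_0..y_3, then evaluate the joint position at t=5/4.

y_0=3 y_1=-2 y_2=5 y_3=2
S(5/4) = -119/128

y_0 = S_0(0) = a_0 = 3
y_1 = S_1(0) = a_1 = -2
y_2 = S_2(0) = a_2 = 5
y_3 = S_2(2) = 2
t_q=5/4 is in segment 1 (τ=1/4); S_1(τ)=-119/128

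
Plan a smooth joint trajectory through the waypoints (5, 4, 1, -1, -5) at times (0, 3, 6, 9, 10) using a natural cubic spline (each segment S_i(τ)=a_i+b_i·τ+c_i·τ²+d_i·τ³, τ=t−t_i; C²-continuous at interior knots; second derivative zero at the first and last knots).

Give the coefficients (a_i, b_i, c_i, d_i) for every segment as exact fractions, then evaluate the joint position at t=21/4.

  seg 0: a=5 b=-1/27 c=0 d=-8/243
  seg 1: a=4 b=-25/27 c=-8/27 d=22/243
  seg 2: a=1 b=-7/27 c=14/27 d=-53/243
  seg 3: a=-1 b=-82/27 c=-13/9 d=13/27
S(21/4) = 139/96

Δ: Δ0=-1/3, Δ1=-1, Δ2=-2/3, Δ3=-4
row 1: diag=12, rhs=-4; c'=1/4, d'=-1/3
row 2: denom=12−3·1/4=45/4; d'=(2−3·-1/3)/(45/4)=4/15
row 3: denom=8−3·4/15=36/5; d'=(-20−3·4/15)/(36/5)=-26/9
back: M3=-26/9
back: M2=4/15−4/15·-26/9=28/27
back: M1=-1/3−1/4·28/27=-16/27
M: M0=0, M1=-16/27, M2=28/27, M3=-26/9, M4=0
seg 0: a=5, c=M0/2=0, d=(M1−M0)/(6·3)=-8/243, b=Δ0−h0·(2M0+M1)/6=-1/27
seg 1: a=4, c=M1/2=-8/27, d=(M2−M1)/(6·3)=22/243, b=Δ1−h1·(2M1+M2)/6=-25/27
seg 2: a=1, c=M2/2=14/27, d=(M3−M2)/(6·3)=-53/243, b=Δ2−h2·(2M2+M3)/6=-7/27
seg 3: a=-1, c=M3/2=-13/9, d=(M4−M3)/(6·1)=13/27, b=Δ3−h3·(2M3+M4)/6=-82/27
t_q=21/4 → seg 1, τ=9/4; S=4+-25/27·τ+-8/27·τ²+22/243·τ³=139/96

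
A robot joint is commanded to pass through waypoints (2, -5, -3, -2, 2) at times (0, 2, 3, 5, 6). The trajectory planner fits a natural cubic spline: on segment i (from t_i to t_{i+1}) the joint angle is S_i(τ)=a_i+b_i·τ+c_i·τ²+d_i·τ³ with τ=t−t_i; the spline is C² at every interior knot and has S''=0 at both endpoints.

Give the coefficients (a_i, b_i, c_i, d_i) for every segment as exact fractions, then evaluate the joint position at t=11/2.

Δ: Δ0=-7/2, Δ1=2, Δ2=1/2, Δ3=4
row 1: diag=6, rhs=33; c'=1/6, d'=11/2
row 2: denom=6−1·1/6=35/6; d'=(-9−1·11/2)/(35/6)=-87/35
row 3: denom=6−2·12/35=186/35; d'=(21−2·-87/35)/(186/35)=303/62
back: M3=303/62
back: M2=-87/35−12/35·303/62=-129/31
back: M1=11/2−1/6·-129/31=192/31
M: M0=0, M1=192/31, M2=-129/31, M3=303/62, M4=0
seg 0: a=2, c=M0/2=0, d=(M1−M0)/(6·2)=16/31, b=Δ0−h0·(2M0+M1)/6=-345/62
seg 1: a=-5, c=M1/2=96/31, d=(M2−M1)/(6·1)=-107/62, b=Δ1−h1·(2M1+M2)/6=39/62
seg 2: a=-3, c=M2/2=-129/62, d=(M3−M2)/(6·2)=187/248, b=Δ2−h2·(2M2+M3)/6=51/31
seg 3: a=-2, c=M3/2=303/124, d=(M4−M3)/(6·1)=-101/124, b=Δ3−h3·(2M3+M4)/6=147/62
t_q=11/2 → seg 3, τ=1/2; S=-2+147/62·τ+303/124·τ²+-101/124·τ³=-303/992

  seg 0: a=2 b=-345/62 c=0 d=16/31
  seg 1: a=-5 b=39/62 c=96/31 d=-107/62
  seg 2: a=-3 b=51/31 c=-129/62 d=187/248
  seg 3: a=-2 b=147/62 c=303/124 d=-101/124
S(11/2) = -303/992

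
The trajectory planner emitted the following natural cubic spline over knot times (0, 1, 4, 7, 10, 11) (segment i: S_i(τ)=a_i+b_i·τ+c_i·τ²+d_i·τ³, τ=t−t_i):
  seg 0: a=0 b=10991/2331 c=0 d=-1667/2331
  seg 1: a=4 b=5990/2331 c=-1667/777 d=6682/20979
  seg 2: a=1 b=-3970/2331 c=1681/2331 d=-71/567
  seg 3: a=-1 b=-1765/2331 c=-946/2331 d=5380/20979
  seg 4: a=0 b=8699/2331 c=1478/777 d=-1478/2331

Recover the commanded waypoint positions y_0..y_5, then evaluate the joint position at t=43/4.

y_0=0 y_1=4 y_2=1 y_3=-1 y_4=0 y_5=5
S(43/4) = 89545/24864

y_0 = S_0(0) = a_0 = 0
y_1 = S_1(0) = a_1 = 4
y_2 = S_2(0) = a_2 = 1
y_3 = S_3(0) = a_3 = -1
y_4 = S_4(0) = a_4 = 0
y_5 = S_4(1) = 5
t_q=43/4 is in segment 4 (τ=3/4); S_4(τ)=89545/24864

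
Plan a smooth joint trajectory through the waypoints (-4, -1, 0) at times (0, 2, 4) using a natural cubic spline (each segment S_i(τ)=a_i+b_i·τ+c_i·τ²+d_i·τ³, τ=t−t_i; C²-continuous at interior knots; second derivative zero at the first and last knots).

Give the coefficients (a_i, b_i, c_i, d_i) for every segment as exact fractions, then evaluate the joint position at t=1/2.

Δ: Δ0=3/2, Δ1=1/2
row 1: diag=8, rhs=-6; c'=1/4, d'=-3/4
back: M1=-3/4
M: M0=0, M1=-3/4, M2=0
seg 0: a=-4, c=M0/2=0, d=(M1−M0)/(6·2)=-1/16, b=Δ0−h0·(2M0+M1)/6=7/4
seg 1: a=-1, c=M1/2=-3/8, d=(M2−M1)/(6·2)=1/16, b=Δ1−h1·(2M1+M2)/6=1
t_q=1/2 → seg 0, τ=1/2; S=-4+7/4·τ+0·τ²+-1/16·τ³=-401/128

  seg 0: a=-4 b=7/4 c=0 d=-1/16
  seg 1: a=-1 b=1 c=-3/8 d=1/16
S(1/2) = -401/128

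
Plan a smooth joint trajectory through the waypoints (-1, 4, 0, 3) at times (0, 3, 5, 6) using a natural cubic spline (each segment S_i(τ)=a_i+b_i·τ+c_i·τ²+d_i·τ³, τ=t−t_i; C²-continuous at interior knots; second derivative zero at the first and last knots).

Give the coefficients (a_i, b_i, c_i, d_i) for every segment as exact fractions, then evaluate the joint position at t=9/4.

Δ: Δ0=5/3, Δ1=-2, Δ2=3
row 1: diag=10, rhs=-22; c'=1/5, d'=-11/5
row 2: denom=6−2·1/5=28/5; d'=(30−2·-11/5)/(28/5)=43/7
back: M2=43/7
back: M1=-11/5−1/5·43/7=-24/7
M: M0=0, M1=-24/7, M2=43/7, M3=0
seg 0: a=-1, c=M0/2=0, d=(M1−M0)/(6·3)=-4/21, b=Δ0−h0·(2M0+M1)/6=71/21
seg 1: a=4, c=M1/2=-12/7, d=(M2−M1)/(6·2)=67/84, b=Δ1−h1·(2M1+M2)/6=-37/21
seg 2: a=0, c=M2/2=43/14, d=(M3−M2)/(6·1)=-43/42, b=Δ2−h2·(2M2+M3)/6=20/21
t_q=9/4 → seg 0, τ=9/4; S=-1+71/21·τ+0·τ²+-4/21·τ³=71/16

  seg 0: a=-1 b=71/21 c=0 d=-4/21
  seg 1: a=4 b=-37/21 c=-12/7 d=67/84
  seg 2: a=0 b=20/21 c=43/14 d=-43/42
S(9/4) = 71/16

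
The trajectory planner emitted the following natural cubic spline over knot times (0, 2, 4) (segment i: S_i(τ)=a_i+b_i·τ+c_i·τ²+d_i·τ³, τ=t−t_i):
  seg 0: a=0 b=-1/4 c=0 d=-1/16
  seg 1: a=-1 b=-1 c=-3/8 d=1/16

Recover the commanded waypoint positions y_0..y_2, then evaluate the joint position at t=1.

y_0=0 y_1=-1 y_2=-4
S(1) = -5/16

y_0 = S_0(0) = a_0 = 0
y_1 = S_1(0) = a_1 = -1
y_2 = S_1(2) = -4
t_q=1 is in segment 0 (τ=1); S_0(τ)=-5/16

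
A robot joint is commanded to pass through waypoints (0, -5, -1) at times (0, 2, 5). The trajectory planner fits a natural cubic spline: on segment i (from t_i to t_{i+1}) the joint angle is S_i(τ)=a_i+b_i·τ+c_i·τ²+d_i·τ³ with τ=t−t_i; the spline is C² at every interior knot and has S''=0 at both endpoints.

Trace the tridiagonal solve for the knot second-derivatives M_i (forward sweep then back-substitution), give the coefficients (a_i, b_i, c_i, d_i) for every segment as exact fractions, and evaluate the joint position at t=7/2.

Δ: Δ0=-5/2, Δ1=4/3
row 1: diag=10, rhs=23; c'=3/10, d'=23/10
back: M1=23/10
M: M0=0, M1=23/10, M2=0
seg 0: a=0, c=M0/2=0, d=(M1−M0)/(6·2)=23/120, b=Δ0−h0·(2M0+M1)/6=-49/15
seg 1: a=-5, c=M1/2=23/20, d=(M2−M1)/(6·3)=-23/180, b=Δ1−h1·(2M1+M2)/6=-29/30
t_q=7/2 → seg 1, τ=3/2; S=-5+-29/30·τ+23/20·τ²+-23/180·τ³=-687/160

  seg 0: a=0 b=-49/15 c=0 d=23/120
  seg 1: a=-5 b=-29/30 c=23/20 d=-23/180
S(7/2) = -687/160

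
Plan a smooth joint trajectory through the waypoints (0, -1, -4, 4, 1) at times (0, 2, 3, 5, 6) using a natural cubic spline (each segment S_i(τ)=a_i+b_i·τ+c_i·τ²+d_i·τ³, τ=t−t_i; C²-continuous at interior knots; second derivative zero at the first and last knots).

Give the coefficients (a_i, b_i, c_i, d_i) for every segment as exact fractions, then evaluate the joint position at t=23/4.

  seg 0: a=0 b=179/186 c=0 d=-34/93
  seg 1: a=-1 b=-637/186 c=-68/31 d=487/186
  seg 2: a=-4 b=4/93 c=351/62 d=-685/372
  seg 3: a=4 b=55/93 c=-167/31 d=167/93
S(23/4) = 4307/1984

Δ: Δ0=-1/2, Δ1=-3, Δ2=4, Δ3=-3
row 1: diag=6, rhs=-15; c'=1/6, d'=-5/2
row 2: denom=6−1·1/6=35/6; d'=(42−1·-5/2)/(35/6)=267/35
row 3: denom=6−2·12/35=186/35; d'=(-42−2·267/35)/(186/35)=-334/31
back: M3=-334/31
back: M2=267/35−12/35·-334/31=351/31
back: M1=-5/2−1/6·351/31=-136/31
M: M0=0, M1=-136/31, M2=351/31, M3=-334/31, M4=0
seg 0: a=0, c=M0/2=0, d=(M1−M0)/(6·2)=-34/93, b=Δ0−h0·(2M0+M1)/6=179/186
seg 1: a=-1, c=M1/2=-68/31, d=(M2−M1)/(6·1)=487/186, b=Δ1−h1·(2M1+M2)/6=-637/186
seg 2: a=-4, c=M2/2=351/62, d=(M3−M2)/(6·2)=-685/372, b=Δ2−h2·(2M2+M3)/6=4/93
seg 3: a=4, c=M3/2=-167/31, d=(M4−M3)/(6·1)=167/93, b=Δ3−h3·(2M3+M4)/6=55/93
t_q=23/4 → seg 3, τ=3/4; S=4+55/93·τ+-167/31·τ²+167/93·τ³=4307/1984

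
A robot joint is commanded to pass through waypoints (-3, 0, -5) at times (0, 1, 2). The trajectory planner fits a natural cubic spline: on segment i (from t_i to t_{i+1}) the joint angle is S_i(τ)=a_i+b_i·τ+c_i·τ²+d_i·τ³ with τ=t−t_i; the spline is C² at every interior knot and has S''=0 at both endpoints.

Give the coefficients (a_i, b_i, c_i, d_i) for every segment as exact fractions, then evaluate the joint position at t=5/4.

  seg 0: a=-3 b=5 c=0 d=-2
  seg 1: a=0 b=-1 c=-6 d=2
S(5/4) = -19/32

Δ: Δ0=3, Δ1=-5
row 1: diag=4, rhs=-48; c'=1/4, d'=-12
back: M1=-12
M: M0=0, M1=-12, M2=0
seg 0: a=-3, c=M0/2=0, d=(M1−M0)/(6·1)=-2, b=Δ0−h0·(2M0+M1)/6=5
seg 1: a=0, c=M1/2=-6, d=(M2−M1)/(6·1)=2, b=Δ1−h1·(2M1+M2)/6=-1
t_q=5/4 → seg 1, τ=1/4; S=0+-1·τ+-6·τ²+2·τ³=-19/32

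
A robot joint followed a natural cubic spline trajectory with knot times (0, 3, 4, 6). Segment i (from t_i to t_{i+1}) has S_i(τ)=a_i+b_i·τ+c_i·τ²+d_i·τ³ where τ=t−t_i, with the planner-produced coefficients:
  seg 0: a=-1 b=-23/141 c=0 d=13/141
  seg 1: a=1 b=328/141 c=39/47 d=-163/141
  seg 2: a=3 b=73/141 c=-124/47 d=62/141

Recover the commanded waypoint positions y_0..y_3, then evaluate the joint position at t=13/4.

y_0 = S_0(0) = a_0 = -1
y_1 = S_1(0) = a_1 = 1
y_2 = S_2(0) = a_2 = 3
y_3 = S_2(2) = -3
t_q=13/4 is in segment 1 (τ=1/4); S_1(τ)=4859/3008

y_0=-1 y_1=1 y_2=3 y_3=-3
S(13/4) = 4859/3008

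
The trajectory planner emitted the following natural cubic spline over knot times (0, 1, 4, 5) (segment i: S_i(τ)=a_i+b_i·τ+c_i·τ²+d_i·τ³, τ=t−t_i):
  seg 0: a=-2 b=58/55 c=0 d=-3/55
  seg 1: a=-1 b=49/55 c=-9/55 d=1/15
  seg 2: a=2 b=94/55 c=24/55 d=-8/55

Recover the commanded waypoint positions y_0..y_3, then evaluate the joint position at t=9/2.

y_0=-2 y_1=-1 y_2=2 y_3=4
S(9/2) = 162/55

y_0 = S_0(0) = a_0 = -2
y_1 = S_1(0) = a_1 = -1
y_2 = S_2(0) = a_2 = 2
y_3 = S_2(1) = 4
t_q=9/2 is in segment 2 (τ=1/2); S_2(τ)=162/55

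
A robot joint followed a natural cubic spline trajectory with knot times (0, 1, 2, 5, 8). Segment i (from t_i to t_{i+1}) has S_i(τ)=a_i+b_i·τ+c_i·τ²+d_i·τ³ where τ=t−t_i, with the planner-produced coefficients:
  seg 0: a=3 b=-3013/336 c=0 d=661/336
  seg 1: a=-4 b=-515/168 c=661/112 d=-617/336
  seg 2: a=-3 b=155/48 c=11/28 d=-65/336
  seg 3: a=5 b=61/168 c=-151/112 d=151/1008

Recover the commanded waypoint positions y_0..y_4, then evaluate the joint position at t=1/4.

y_0=3 y_1=-4 y_2=-3 y_3=5 y_4=-2
S(1/4) = 5655/7168

y_0 = S_0(0) = a_0 = 3
y_1 = S_1(0) = a_1 = -4
y_2 = S_2(0) = a_2 = -3
y_3 = S_3(0) = a_3 = 5
y_4 = S_3(3) = -2
t_q=1/4 is in segment 0 (τ=1/4); S_0(τ)=5655/7168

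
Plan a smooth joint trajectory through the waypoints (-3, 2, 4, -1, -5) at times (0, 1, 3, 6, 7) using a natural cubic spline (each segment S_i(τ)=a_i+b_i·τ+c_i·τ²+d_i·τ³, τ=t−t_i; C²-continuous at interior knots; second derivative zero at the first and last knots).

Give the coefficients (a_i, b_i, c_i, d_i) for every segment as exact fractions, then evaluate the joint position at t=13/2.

  seg 0: a=-3 b=3338/591 c=0 d=-383/591
  seg 1: a=2 b=2189/591 c=-383/197 d=175/591
  seg 2: a=4 b=-307/591 c=-33/197 d=-127/1773
  seg 3: a=-1 b=-2044/591 c=-160/197 d=160/591
S(13/2) = -571/197

Δ: Δ0=5, Δ1=1, Δ2=-5/3, Δ3=-4
row 1: diag=6, rhs=-24; c'=1/3, d'=-4
row 2: denom=10−2·1/3=28/3; d'=(-16−2·-4)/(28/3)=-6/7
row 3: denom=8−3·9/28=197/28; d'=(-14−3·-6/7)/(197/28)=-320/197
back: M3=-320/197
back: M2=-6/7−9/28·-320/197=-66/197
back: M1=-4−1/3·-66/197=-766/197
M: M0=0, M1=-766/197, M2=-66/197, M3=-320/197, M4=0
seg 0: a=-3, c=M0/2=0, d=(M1−M0)/(6·1)=-383/591, b=Δ0−h0·(2M0+M1)/6=3338/591
seg 1: a=2, c=M1/2=-383/197, d=(M2−M1)/(6·2)=175/591, b=Δ1−h1·(2M1+M2)/6=2189/591
seg 2: a=4, c=M2/2=-33/197, d=(M3−M2)/(6·3)=-127/1773, b=Δ2−h2·(2M2+M3)/6=-307/591
seg 3: a=-1, c=M3/2=-160/197, d=(M4−M3)/(6·1)=160/591, b=Δ3−h3·(2M3+M4)/6=-2044/591
t_q=13/2 → seg 3, τ=1/2; S=-1+-2044/591·τ+-160/197·τ²+160/591·τ³=-571/197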